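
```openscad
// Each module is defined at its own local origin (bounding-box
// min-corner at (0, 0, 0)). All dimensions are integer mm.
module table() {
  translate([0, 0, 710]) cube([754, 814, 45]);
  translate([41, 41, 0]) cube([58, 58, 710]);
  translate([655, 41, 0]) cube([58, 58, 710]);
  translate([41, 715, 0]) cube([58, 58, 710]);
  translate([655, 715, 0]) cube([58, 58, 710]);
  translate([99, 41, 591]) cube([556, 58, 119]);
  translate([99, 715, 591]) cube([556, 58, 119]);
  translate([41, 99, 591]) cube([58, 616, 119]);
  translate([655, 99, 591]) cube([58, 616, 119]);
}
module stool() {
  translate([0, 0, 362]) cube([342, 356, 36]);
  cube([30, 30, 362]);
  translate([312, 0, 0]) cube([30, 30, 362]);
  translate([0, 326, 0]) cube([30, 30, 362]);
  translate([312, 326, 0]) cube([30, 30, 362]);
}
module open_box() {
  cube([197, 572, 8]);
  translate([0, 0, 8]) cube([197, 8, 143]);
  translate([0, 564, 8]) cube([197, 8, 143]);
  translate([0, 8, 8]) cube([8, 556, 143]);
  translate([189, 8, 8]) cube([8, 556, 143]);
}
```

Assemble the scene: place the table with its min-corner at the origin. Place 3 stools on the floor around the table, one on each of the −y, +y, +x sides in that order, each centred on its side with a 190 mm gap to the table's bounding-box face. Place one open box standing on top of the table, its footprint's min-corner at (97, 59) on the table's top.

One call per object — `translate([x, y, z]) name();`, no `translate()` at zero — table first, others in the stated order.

table();
translate([206, -546, 0]) stool();
translate([206, 1004, 0]) stool();
translate([944, 229, 0]) stool();
translate([97, 59, 755]) open_box();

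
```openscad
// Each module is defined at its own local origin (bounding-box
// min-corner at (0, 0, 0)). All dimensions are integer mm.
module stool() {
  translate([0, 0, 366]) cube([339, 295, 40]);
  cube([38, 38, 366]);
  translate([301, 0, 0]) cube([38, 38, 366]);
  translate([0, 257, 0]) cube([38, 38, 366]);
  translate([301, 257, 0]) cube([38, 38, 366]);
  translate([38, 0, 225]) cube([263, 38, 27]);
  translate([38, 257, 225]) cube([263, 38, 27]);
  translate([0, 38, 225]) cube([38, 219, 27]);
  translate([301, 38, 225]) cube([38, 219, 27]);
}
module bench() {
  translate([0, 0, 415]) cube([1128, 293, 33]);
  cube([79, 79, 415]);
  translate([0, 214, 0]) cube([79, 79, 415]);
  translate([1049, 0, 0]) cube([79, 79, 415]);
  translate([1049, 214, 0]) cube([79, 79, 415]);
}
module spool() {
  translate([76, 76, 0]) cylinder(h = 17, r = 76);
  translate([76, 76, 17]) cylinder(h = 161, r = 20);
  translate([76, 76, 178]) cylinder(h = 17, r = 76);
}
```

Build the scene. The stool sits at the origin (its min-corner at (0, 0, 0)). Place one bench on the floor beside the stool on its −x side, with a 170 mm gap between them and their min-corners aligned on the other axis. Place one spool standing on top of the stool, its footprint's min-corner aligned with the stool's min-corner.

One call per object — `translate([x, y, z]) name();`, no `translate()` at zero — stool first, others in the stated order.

stool();
translate([-1298, 0, 0]) bench();
translate([0, 0, 406]) spool();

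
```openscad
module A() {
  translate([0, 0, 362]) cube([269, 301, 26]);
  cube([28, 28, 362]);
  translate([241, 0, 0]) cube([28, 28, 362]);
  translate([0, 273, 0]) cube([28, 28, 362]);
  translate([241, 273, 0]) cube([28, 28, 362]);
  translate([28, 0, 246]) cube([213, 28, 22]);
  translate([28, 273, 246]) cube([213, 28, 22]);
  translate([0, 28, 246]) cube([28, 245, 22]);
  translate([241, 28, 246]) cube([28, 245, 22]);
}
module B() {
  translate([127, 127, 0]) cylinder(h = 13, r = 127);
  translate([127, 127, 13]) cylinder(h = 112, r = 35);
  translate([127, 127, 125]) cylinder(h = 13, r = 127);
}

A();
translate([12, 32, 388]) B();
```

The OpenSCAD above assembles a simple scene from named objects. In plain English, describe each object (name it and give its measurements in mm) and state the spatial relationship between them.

A is a four-legged stool. The seat is 269×301 mm, 26 mm thick, top at z = 388 mm. It stands on four square legs, each 28×28 mm in cross-section, from z = 0 to the seat underside, each flush with a corner of the seat. Four stretchers, 28 mm wide and 22 mm tall, connect adjacent legs with their undersides at z = 246 mm, each running between the inner faces of the legs it joins and aligned with the legs' outer faces on the other axis.

B is a spool: two coaxial disc flanges of radius 127 mm and thickness 13 mm, joined by a core cylinder of radius 35 mm and height 112 mm. The lower flange rests on z = 0 and the three cylinders share a vertical axis.

The spool is on top of the stool.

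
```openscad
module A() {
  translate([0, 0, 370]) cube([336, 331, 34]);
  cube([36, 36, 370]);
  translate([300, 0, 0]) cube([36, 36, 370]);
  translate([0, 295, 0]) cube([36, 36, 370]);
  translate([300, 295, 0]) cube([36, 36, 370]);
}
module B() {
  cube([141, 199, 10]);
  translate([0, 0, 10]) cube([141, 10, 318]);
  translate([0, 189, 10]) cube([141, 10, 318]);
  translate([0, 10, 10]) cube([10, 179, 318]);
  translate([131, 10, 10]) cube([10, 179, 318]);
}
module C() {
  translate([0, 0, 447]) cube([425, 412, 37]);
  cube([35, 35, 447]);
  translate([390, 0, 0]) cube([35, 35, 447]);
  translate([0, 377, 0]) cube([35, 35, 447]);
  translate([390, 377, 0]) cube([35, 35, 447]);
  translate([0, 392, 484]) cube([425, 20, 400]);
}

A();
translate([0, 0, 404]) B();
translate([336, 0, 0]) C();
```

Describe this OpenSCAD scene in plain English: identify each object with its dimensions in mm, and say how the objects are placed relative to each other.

A is a four-legged stool. The seat is 336×331 mm, 34 mm thick, top at z = 404 mm. It stands on four square legs, each 36×36 mm in cross-section, from z = 0 to the seat underside, each flush with a corner of the seat.

B is an open-topped rectangular box: outside dimensions 141×199×328 mm, with a uniform wall and base thickness of 10 mm. The base is a full 141×199 slab on the floor; four walls sit on top of the base. The front and back walls (the −y and +y sides) span the full width; the two side walls fit between them.

C is a chair. The seat is a 425×412×37 mm slab with its top at z = 484 mm, on four 35×35 mm corner legs (flush with the seat edges, standing on z = 0). A flat backrest 20 mm thick, 400 mm tall, spans the full seat width and rises from the seat top along its +y edge, rear face flush with the rear of the seat.

The open box is on top of the stool. The chair is against the stool's +x side, with their −y faces flush.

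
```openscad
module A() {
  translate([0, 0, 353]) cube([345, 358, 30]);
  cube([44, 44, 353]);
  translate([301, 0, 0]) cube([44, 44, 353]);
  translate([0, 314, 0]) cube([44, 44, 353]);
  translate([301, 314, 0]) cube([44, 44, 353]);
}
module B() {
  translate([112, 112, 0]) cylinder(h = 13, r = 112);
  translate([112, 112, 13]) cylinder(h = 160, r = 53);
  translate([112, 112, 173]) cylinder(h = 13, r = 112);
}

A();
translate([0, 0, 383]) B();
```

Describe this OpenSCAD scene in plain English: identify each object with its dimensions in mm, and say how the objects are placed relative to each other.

A is a simple wooden stool: a rectangular seat 345 mm (x) by 358 mm (y), 30 mm thick, top face at z = 383 mm, on four square legs, each 44×44 mm in cross-section. The legs rest on z = 0, each flush with a corner of the seat.

B is a spool: two coaxial disc flanges of radius 112 mm and thickness 13 mm, joined by a core cylinder of radius 53 mm and height 160 mm. The lower flange rests on z = 0 and the three cylinders share a vertical axis.

The spool is on top of the stool.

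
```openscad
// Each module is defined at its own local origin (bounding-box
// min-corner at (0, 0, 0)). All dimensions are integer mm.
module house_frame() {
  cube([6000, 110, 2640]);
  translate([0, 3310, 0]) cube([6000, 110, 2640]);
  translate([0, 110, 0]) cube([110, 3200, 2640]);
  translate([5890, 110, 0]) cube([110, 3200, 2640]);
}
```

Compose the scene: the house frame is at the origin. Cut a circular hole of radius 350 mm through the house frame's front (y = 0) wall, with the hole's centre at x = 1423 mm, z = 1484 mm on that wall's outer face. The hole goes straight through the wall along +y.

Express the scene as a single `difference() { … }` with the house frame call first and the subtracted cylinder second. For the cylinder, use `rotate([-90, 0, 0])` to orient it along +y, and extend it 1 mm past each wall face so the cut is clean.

difference() {
  house_frame();
  translate([1423, -1, 1484]) rotate([-90, 0, 0]) cylinder(h = 112, r = 350);
}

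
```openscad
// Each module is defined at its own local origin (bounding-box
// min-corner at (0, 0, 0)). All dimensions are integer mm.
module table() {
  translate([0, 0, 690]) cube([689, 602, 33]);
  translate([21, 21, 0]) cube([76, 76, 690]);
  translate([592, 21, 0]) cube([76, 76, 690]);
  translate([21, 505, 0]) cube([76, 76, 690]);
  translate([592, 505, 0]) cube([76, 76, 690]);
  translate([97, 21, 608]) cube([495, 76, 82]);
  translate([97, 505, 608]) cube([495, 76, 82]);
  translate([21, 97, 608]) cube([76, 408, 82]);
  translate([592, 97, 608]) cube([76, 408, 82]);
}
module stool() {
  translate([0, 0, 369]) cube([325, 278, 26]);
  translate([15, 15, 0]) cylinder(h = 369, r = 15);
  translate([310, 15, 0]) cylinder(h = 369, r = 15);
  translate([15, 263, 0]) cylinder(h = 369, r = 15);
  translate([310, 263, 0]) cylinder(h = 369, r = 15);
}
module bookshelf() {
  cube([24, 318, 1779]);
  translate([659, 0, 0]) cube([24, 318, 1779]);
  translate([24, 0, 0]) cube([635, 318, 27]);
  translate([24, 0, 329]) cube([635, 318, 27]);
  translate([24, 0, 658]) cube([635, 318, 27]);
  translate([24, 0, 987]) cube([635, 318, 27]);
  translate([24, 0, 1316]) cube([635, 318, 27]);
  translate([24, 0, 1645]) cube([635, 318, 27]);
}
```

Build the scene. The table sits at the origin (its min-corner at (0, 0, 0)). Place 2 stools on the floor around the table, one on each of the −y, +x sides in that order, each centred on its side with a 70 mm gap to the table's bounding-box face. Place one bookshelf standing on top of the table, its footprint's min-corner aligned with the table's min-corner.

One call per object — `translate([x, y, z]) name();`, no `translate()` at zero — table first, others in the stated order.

table();
translate([182, -348, 0]) stool();
translate([759, 162, 0]) stool();
translate([0, 0, 723]) bookshelf();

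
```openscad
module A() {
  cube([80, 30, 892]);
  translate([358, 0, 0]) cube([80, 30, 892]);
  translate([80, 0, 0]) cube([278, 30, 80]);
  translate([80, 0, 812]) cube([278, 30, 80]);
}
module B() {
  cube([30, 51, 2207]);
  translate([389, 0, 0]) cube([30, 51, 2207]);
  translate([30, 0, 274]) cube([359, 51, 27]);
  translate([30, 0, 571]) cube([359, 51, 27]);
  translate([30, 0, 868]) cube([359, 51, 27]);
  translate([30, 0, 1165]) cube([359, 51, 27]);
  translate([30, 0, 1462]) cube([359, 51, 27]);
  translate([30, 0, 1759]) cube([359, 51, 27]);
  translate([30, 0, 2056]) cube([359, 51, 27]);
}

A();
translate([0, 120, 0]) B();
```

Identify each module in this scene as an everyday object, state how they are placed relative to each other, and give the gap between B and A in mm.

The ladder's nearest face is 90 mm from the picture frame's +y face.

A is a picture frame. B is a ladder. The ladder is on the floor beside the picture frame on its +y side. The gap between the ladder and the picture frame is 90 mm.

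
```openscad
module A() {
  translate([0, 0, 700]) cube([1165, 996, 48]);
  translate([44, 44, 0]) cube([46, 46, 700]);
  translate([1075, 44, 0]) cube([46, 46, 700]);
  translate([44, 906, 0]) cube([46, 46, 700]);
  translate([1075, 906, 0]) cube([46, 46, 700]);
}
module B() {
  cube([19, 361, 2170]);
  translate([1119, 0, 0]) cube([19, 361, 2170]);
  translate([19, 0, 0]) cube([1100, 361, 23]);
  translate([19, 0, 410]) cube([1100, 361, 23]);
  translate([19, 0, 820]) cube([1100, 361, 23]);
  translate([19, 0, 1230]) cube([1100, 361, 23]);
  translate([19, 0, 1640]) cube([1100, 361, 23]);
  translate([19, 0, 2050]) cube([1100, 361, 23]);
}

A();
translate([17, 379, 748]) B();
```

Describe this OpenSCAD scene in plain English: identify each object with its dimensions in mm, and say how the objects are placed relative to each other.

A is a table with a 1165×996 mm rectangular top, 48 mm thick, top surface at z = 748 mm, supported by four 46×46 mm square legs, each inset 44 mm from the nearest pair of top edges, running from the floor.

B is a bookshelf 1138 mm wide overall, 361 mm deep and 2170 mm tall. The two sides are 19 mm thick vertical panels. 6 horizontal shelves of 23 mm thickness span between the inner faces of the sides; the lowest shelf sits on the floor and shelves are stacked with a clear vertical gap of 387 mm between each pair.

The bookshelf is on top of the table.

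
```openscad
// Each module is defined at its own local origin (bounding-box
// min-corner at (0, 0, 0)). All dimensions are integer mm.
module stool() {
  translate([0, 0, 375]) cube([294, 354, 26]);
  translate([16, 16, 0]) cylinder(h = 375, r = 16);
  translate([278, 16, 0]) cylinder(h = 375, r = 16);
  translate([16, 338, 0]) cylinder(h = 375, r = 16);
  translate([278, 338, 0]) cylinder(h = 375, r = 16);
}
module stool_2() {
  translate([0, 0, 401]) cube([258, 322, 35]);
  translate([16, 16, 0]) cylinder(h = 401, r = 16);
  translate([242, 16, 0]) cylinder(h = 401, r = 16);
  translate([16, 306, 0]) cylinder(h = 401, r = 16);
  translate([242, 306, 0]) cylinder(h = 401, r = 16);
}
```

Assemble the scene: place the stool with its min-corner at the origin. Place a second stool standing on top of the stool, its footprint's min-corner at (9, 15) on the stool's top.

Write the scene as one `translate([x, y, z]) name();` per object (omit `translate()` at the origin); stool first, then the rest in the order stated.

stool();
translate([9, 15, 401]) stool_2();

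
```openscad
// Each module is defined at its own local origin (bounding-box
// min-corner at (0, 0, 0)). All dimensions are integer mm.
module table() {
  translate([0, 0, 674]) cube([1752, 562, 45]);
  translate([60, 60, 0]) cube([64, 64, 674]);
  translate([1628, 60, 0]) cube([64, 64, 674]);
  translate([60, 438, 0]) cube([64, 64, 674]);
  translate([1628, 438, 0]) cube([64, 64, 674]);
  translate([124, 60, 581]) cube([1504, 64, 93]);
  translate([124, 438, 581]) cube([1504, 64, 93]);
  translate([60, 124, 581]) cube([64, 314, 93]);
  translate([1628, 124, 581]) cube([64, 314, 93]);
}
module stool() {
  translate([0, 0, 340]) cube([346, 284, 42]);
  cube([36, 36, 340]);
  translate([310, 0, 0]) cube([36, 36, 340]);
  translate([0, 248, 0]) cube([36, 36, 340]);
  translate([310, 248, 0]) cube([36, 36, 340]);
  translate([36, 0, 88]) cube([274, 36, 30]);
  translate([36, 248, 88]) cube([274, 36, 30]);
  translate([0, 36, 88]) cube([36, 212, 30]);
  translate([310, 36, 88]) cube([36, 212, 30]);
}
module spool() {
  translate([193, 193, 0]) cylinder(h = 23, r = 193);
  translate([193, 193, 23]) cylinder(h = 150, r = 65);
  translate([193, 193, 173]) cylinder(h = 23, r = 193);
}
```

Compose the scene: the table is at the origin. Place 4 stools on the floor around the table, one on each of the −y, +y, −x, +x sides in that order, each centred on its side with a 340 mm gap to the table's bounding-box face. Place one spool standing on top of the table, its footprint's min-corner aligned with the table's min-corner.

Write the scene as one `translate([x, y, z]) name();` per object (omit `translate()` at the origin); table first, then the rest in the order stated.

table();
translate([703, -624, 0]) stool();
translate([703, 902, 0]) stool();
translate([-686, 139, 0]) stool();
translate([2092, 139, 0]) stool();
translate([0, 0, 719]) spool();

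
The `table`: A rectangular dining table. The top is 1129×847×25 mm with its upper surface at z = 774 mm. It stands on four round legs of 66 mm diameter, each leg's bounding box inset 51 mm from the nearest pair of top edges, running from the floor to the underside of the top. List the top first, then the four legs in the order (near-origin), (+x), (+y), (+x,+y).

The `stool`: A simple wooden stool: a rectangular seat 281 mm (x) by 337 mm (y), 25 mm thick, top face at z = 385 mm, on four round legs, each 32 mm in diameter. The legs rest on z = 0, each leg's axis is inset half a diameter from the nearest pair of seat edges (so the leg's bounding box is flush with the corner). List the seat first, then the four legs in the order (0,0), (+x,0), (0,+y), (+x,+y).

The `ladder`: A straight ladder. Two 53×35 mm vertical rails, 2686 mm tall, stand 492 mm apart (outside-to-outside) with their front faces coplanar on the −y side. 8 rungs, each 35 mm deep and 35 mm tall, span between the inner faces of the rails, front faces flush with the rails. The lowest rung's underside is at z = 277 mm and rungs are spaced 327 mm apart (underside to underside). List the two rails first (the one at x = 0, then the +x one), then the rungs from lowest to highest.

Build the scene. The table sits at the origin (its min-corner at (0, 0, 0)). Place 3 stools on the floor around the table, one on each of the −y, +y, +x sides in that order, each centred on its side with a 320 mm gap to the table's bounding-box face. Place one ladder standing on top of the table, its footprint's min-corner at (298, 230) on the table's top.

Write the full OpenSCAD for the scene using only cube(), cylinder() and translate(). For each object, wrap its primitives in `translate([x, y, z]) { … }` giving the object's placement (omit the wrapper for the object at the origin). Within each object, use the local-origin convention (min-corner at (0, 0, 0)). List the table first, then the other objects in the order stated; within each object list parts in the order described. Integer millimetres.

translate([0, 0, 749]) cube([1129, 847, 25]);
translate([84, 84, 0]) cylinder(h = 749, r = 33);
translate([1045, 84, 0]) cylinder(h = 749, r = 33);
translate([84, 763, 0]) cylinder(h = 749, r = 33);
translate([1045, 763, 0]) cylinder(h = 749, r = 33);
translate([424, -657, 0]) {
  translate([0, 0, 360]) cube([281, 337, 25]);
  translate([16, 16, 0]) cylinder(h = 360, r = 16);
  translate([265, 16, 0]) cylinder(h = 360, r = 16);
  translate([16, 321, 0]) cylinder(h = 360, r = 16);
  translate([265, 321, 0]) cylinder(h = 360, r = 16);
}
translate([424, 1167, 0]) {
  translate([0, 0, 360]) cube([281, 337, 25]);
  translate([16, 16, 0]) cylinder(h = 360, r = 16);
  translate([265, 16, 0]) cylinder(h = 360, r = 16);
  translate([16, 321, 0]) cylinder(h = 360, r = 16);
  translate([265, 321, 0]) cylinder(h = 360, r = 16);
}
translate([1449, 255, 0]) {
  translate([0, 0, 360]) cube([281, 337, 25]);
  translate([16, 16, 0]) cylinder(h = 360, r = 16);
  translate([265, 16, 0]) cylinder(h = 360, r = 16);
  translate([16, 321, 0]) cylinder(h = 360, r = 16);
  translate([265, 321, 0]) cylinder(h = 360, r = 16);
}
translate([298, 230, 774]) {
  cube([53, 35, 2686]);
  translate([439, 0, 0]) cube([53, 35, 2686]);
  translate([53, 0, 277]) cube([386, 35, 35]);
  translate([53, 0, 604]) cube([386, 35, 35]);
  translate([53, 0, 931]) cube([386, 35, 35]);
  translate([53, 0, 1258]) cube([386, 35, 35]);
  translate([53, 0, 1585]) cube([386, 35, 35]);
  translate([53, 0, 1912]) cube([386, 35, 35]);
  translate([53, 0, 2239]) cube([386, 35, 35]);
  translate([53, 0, 2566]) cube([386, 35, 35]);
}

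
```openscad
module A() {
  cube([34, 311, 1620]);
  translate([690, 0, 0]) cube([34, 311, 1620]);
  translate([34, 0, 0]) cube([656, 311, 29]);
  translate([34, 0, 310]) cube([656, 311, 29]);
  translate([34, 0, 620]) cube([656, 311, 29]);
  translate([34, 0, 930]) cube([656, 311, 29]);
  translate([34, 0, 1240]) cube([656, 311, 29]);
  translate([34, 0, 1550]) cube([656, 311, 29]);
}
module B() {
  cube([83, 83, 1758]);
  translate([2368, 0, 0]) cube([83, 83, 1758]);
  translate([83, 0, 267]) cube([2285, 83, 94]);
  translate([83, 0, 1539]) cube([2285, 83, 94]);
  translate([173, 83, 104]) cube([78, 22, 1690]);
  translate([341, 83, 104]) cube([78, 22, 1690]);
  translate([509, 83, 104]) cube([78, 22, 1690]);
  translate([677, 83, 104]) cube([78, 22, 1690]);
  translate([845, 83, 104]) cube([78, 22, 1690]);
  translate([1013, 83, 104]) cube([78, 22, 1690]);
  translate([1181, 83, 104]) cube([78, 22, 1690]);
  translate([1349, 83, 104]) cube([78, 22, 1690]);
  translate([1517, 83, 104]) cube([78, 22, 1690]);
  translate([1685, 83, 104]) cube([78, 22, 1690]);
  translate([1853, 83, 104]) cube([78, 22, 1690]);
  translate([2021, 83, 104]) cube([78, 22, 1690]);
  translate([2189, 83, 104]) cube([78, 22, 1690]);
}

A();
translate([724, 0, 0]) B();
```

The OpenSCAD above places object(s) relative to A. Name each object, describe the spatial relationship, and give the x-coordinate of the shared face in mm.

A is a bookshelf. B is a fence section. The fence section is against the bookshelf's +x side, with their −y faces flush. The x-coordinate of the shared face is 724 mm.

The bookshelf's +x face and the fence section's −x face are both at x = 724 mm.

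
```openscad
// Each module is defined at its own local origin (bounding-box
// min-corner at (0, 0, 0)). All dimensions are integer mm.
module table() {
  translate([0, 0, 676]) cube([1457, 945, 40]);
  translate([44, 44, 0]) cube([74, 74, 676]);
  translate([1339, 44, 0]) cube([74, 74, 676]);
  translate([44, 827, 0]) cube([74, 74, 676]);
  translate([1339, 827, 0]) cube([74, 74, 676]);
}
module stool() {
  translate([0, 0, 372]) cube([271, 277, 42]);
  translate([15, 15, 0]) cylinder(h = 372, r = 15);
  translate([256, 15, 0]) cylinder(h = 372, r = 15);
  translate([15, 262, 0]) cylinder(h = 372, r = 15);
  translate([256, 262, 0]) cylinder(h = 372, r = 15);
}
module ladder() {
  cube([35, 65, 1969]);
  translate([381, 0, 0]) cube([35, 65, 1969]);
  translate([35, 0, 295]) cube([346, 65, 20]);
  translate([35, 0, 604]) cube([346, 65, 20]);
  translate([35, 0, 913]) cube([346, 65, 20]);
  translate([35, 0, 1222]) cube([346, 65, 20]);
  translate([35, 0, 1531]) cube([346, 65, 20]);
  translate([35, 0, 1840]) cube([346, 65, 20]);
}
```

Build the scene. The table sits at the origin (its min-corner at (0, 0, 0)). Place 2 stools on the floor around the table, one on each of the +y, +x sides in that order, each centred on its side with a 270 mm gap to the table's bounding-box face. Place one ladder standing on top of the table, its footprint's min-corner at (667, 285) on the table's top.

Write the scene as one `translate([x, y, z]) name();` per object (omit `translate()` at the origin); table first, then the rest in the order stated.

table();
translate([593, 1215, 0]) stool();
translate([1727, 334, 0]) stool();
translate([667, 285, 716]) ladder();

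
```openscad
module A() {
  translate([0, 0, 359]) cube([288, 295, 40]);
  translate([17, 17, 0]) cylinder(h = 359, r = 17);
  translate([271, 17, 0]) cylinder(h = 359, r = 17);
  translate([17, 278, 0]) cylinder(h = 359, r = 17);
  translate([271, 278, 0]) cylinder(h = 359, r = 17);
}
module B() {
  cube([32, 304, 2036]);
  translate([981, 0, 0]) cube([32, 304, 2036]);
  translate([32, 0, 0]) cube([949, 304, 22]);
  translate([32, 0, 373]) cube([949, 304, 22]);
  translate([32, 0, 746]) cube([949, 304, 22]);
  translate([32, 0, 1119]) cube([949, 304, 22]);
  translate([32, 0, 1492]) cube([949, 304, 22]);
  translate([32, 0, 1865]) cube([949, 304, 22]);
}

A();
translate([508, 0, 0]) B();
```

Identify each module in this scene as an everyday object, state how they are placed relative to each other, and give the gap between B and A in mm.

A is a stool. B is a bookshelf. The bookshelf is on the floor beside the stool on its +x side. The gap between the bookshelf and the stool is 220 mm.

The bookshelf's nearest face is 220 mm from the stool's +x face.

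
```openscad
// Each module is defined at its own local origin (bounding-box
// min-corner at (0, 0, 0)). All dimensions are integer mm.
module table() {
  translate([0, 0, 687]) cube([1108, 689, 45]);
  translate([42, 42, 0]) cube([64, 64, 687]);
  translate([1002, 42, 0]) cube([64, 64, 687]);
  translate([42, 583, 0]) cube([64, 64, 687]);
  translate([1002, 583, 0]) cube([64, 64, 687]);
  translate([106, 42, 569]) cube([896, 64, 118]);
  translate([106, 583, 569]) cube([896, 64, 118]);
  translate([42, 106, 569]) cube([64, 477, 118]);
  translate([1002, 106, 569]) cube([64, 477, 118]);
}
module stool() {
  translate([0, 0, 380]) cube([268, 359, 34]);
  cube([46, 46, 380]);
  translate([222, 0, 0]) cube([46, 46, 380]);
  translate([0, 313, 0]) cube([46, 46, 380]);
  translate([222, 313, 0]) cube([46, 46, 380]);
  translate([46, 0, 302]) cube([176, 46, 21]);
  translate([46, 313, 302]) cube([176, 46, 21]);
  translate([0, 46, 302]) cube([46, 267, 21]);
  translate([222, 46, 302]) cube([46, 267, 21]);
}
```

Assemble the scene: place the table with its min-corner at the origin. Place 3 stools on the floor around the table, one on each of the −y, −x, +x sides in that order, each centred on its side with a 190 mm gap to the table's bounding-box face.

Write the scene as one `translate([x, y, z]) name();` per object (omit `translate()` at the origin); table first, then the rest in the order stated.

table();
translate([420, -549, 0]) stool();
translate([-458, 165, 0]) stool();
translate([1298, 165, 0]) stool();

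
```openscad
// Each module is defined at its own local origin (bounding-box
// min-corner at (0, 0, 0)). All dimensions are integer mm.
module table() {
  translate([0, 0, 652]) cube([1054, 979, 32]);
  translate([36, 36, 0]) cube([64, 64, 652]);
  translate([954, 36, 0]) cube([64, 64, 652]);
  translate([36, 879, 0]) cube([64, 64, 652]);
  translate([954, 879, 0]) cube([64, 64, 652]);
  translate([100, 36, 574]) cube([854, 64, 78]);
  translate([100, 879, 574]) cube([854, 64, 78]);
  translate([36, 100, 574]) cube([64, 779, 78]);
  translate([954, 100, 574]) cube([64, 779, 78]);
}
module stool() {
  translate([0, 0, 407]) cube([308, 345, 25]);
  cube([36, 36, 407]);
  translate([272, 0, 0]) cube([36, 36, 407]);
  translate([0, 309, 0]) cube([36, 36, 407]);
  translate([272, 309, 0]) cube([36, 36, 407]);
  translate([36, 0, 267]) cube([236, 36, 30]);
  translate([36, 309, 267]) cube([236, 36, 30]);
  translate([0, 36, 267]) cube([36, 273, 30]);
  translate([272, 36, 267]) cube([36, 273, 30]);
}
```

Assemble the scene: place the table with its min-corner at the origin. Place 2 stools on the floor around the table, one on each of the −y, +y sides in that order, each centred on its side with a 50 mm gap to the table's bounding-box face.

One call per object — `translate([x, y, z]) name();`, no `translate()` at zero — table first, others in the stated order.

table();
translate([373, -395, 0]) stool();
translate([373, 1029, 0]) stool();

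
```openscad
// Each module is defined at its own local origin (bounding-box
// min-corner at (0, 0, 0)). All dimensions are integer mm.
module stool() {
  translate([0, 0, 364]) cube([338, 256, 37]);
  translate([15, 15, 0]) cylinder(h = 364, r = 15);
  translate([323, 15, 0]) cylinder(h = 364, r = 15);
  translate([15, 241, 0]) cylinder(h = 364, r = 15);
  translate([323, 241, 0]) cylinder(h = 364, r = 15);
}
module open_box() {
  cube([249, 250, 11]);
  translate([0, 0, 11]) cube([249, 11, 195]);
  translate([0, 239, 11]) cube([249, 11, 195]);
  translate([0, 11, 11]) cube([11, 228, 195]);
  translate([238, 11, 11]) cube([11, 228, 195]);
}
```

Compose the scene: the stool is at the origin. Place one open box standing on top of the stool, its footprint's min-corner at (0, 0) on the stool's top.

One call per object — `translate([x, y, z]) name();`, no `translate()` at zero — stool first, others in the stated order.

stool();
translate([0, 0, 401]) open_box();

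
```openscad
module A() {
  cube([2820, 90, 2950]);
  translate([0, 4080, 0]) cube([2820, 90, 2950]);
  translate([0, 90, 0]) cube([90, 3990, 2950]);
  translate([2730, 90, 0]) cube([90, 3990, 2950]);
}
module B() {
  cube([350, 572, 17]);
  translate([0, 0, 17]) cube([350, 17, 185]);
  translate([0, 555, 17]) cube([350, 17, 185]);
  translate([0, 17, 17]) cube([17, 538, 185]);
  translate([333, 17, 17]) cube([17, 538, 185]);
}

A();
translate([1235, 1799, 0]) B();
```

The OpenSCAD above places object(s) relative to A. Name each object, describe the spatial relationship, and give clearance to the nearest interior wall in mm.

Clearances: x = 1145, y = 1709; minimum 1145 mm.

A is a house frame. B is an open box. The open box sits inside the house frame, centred. The clearance to the nearest interior wall is 1145 mm.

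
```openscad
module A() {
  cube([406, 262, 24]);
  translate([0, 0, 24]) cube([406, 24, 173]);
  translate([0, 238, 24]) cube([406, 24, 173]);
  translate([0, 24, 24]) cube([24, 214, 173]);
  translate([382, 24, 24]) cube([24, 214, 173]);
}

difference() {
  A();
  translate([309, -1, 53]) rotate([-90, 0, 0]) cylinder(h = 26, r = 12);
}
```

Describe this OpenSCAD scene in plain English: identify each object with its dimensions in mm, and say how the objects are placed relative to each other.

A is an open-topped rectangular box: outside dimensions 406×262×197 mm, with a uniform wall and base thickness of 24 mm. The base is a full 406×262 slab on the floor; four walls sit on top of the base. The front and back walls (the −y and +y sides) span the full width; the two side walls fit between them.

The open box has a circular hole of radius 12 mm through its front wall, centred at (x = 309, z = 53).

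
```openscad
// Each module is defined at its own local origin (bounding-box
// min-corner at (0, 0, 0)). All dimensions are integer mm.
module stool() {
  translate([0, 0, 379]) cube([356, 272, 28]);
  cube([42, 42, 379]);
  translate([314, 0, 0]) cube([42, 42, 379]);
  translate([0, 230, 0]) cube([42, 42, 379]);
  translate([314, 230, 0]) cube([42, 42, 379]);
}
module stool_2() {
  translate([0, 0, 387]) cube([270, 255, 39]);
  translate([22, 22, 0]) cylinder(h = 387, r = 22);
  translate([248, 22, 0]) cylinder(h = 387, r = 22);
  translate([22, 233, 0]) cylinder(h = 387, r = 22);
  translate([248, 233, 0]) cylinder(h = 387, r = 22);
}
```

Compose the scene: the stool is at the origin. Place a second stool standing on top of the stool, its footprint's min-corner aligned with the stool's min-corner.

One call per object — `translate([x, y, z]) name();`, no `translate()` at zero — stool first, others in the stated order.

stool();
translate([0, 0, 407]) stool_2();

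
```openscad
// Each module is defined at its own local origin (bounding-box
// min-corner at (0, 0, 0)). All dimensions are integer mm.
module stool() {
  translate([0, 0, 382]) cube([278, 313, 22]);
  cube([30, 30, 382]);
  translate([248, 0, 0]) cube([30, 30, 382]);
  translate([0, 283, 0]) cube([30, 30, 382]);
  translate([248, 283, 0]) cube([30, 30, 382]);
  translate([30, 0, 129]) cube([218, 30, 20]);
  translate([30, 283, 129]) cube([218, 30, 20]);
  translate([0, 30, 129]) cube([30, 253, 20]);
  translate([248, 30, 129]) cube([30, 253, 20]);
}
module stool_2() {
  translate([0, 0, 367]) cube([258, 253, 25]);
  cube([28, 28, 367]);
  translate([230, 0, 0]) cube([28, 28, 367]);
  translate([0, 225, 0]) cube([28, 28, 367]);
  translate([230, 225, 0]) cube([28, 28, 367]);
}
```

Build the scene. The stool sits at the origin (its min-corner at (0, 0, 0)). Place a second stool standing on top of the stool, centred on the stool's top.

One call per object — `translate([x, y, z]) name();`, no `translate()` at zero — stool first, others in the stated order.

stool();
translate([10, 30, 404]) stool_2();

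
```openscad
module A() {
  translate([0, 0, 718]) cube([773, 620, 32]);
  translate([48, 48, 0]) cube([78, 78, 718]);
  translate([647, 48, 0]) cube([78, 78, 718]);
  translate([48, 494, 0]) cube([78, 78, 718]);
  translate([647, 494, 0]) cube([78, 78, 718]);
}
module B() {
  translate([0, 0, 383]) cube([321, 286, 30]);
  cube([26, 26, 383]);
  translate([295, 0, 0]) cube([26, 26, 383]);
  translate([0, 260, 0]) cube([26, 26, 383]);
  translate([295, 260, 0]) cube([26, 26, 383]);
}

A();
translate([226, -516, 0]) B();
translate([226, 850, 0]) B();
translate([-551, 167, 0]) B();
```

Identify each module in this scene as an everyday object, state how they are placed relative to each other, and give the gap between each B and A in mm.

Each stool's nearest face is 230 mm from the table's bounding box.

A is a table. B is a stool. Three stools sit around the table at the −y, +y, −x sides. The gap between each stool and the table is 230 mm.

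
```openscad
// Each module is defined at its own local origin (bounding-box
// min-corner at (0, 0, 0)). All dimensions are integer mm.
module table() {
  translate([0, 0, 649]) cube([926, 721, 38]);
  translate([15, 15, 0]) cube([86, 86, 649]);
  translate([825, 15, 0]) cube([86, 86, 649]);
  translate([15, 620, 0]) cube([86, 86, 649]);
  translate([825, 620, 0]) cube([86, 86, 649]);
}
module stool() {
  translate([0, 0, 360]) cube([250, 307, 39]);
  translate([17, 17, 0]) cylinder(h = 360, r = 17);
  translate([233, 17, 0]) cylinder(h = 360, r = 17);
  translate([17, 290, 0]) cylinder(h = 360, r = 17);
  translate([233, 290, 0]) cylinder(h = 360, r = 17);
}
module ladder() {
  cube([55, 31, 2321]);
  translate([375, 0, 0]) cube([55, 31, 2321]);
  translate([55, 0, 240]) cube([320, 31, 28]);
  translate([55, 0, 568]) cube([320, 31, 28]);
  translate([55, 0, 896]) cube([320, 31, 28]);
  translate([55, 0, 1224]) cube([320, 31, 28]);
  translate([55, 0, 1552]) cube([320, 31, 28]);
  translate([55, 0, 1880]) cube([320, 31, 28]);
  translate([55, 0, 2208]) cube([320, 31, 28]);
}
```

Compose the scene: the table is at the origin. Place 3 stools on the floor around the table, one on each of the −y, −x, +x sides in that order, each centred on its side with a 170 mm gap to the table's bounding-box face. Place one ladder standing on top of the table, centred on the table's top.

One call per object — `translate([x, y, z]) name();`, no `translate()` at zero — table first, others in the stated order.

table();
translate([338, -477, 0]) stool();
translate([-420, 207, 0]) stool();
translate([1096, 207, 0]) stool();
translate([248, 345, 687]) ladder();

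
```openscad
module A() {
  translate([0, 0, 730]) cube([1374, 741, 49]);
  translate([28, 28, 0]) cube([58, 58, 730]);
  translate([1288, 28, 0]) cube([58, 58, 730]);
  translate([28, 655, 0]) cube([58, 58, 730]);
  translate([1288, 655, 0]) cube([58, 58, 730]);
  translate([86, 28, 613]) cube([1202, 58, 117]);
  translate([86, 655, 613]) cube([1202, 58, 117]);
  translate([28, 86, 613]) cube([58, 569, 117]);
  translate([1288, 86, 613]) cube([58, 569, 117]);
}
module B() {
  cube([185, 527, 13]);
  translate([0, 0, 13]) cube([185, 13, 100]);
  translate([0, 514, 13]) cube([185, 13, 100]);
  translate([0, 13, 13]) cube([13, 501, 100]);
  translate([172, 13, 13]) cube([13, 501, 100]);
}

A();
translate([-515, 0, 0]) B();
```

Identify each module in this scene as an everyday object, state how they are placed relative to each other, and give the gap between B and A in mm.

A is a table. B is an open box. The open box is on the floor beside the table on its −x side. The gap between the open box and the table is 330 mm.

The open box's nearest face is 330 mm from the table's −x face.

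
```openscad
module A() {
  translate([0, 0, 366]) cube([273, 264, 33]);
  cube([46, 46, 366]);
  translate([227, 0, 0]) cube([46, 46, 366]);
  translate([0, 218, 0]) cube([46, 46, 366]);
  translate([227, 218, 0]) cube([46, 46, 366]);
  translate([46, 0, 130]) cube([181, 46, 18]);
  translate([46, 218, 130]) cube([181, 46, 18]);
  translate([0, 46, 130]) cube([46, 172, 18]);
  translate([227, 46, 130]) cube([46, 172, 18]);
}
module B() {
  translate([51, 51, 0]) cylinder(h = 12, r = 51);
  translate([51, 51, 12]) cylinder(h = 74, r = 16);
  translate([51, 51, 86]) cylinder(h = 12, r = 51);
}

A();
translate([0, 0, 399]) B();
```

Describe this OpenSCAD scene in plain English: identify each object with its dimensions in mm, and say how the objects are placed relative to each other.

A is a four-legged stool. The seat is 273×264 mm, 33 mm thick, top at z = 399 mm. It stands on four square legs, each 46×46 mm in cross-section, from z = 0 to the seat underside, each flush with a corner of the seat. Four stretchers, 46 mm wide and 18 mm tall, connect adjacent legs with their undersides at z = 130 mm, each running between the inner faces of the legs it joins and aligned with the legs' outer faces on the other axis.

B is a spool: two coaxial disc flanges of radius 51 mm and thickness 12 mm, joined by a core cylinder of radius 16 mm and height 74 mm. The lower flange rests on z = 0 and the three cylinders share a vertical axis.

The spool is on top of the stool.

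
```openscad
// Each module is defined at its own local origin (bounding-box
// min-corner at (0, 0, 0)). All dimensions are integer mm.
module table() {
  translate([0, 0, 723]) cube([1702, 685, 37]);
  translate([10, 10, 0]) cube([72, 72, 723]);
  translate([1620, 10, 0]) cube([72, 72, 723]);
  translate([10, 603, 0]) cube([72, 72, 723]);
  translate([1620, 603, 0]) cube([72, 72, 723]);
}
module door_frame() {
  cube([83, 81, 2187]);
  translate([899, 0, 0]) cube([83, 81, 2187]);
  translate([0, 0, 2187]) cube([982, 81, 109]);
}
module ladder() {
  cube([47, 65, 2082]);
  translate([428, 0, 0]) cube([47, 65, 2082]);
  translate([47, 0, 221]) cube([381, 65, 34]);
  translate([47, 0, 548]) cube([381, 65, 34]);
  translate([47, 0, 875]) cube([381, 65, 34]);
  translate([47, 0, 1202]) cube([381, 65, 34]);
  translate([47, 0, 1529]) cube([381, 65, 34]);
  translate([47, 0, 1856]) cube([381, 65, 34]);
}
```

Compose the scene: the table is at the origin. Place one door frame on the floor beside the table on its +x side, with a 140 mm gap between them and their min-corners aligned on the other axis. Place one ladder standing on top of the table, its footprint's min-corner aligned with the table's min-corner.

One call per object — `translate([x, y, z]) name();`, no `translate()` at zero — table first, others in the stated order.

table();
translate([1842, 0, 0]) door_frame();
translate([0, 0, 760]) ladder();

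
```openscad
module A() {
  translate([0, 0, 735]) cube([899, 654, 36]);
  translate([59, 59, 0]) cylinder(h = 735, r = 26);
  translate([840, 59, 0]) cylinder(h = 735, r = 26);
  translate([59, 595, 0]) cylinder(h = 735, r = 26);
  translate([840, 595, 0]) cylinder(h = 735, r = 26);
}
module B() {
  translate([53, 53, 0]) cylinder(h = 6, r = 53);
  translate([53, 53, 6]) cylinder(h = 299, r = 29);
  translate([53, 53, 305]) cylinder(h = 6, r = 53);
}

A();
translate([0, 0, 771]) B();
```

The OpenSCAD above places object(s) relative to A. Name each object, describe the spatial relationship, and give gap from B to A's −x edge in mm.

The spool's min-x is at 0; the table's min-x is 0; gap = 0 mm.

A is a table. B is a spool. The spool is on top of the table. The gap from the spool to the table's −x edge is 0 mm.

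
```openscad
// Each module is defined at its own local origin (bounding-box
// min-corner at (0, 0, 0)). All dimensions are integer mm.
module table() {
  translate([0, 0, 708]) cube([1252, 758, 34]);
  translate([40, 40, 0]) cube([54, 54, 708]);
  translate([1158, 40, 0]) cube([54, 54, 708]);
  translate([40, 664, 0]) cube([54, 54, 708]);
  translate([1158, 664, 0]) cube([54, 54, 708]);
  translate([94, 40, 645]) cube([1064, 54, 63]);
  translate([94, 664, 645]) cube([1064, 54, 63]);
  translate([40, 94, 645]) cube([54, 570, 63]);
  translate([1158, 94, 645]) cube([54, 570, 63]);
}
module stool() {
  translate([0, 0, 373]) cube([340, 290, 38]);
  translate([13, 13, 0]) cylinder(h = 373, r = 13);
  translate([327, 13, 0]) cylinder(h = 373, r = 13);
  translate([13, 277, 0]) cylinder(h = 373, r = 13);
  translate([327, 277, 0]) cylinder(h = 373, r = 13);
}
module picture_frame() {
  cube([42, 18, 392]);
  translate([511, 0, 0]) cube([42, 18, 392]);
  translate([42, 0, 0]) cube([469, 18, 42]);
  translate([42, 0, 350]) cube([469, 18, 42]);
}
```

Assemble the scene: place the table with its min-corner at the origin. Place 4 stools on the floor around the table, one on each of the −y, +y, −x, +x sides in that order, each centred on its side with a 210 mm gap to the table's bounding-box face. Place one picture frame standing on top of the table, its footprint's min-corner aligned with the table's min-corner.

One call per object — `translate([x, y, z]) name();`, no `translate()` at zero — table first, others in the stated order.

table();
translate([456, -500, 0]) stool();
translate([456, 968, 0]) stool();
translate([-550, 234, 0]) stool();
translate([1462, 234, 0]) stool();
translate([0, 0, 742]) picture_frame();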